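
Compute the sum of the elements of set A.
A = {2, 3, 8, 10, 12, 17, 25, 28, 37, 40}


Set A = {2, 3, 8, 10, 12, 17, 25, 28, 37, 40}
Sum = 2 + 3 + 8 + 10 + 12 + 17 + 25 + 28 + 37 + 40 = 182

182


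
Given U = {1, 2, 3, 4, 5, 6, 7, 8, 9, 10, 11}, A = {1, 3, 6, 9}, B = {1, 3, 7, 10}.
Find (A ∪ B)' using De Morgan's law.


U = {1, 2, 3, 4, 5, 6, 7, 8, 9, 10, 11}
A = {1, 3, 6, 9}, B = {1, 3, 7, 10}
A ∪ B = {1, 3, 6, 7, 9, 10}
(A ∪ B)' = U \ (A ∪ B) = {2, 4, 5, 8, 11}
Verification via A' ∩ B': A' = {2, 4, 5, 7, 8, 10, 11}, B' = {2, 4, 5, 6, 8, 9, 11}
A' ∩ B' = {2, 4, 5, 8, 11} ✓

{2, 4, 5, 8, 11}


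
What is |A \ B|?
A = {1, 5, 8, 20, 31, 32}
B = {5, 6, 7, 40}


Set A = {1, 5, 8, 20, 31, 32}
Set B = {5, 6, 7, 40}
A \ B = {1, 8, 20, 31, 32}
|A \ B| = 5

5


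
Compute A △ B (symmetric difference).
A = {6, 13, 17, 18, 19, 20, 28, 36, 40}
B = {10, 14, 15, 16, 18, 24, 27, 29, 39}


Set A = {6, 13, 17, 18, 19, 20, 28, 36, 40}
Set B = {10, 14, 15, 16, 18, 24, 27, 29, 39}
A △ B = (A \ B) ∪ (B \ A)
Elements in A but not B: {6, 13, 17, 19, 20, 28, 36, 40}
Elements in B but not A: {10, 14, 15, 16, 24, 27, 29, 39}
A △ B = {6, 10, 13, 14, 15, 16, 17, 19, 20, 24, 27, 28, 29, 36, 39, 40}

{6, 10, 13, 14, 15, 16, 17, 19, 20, 24, 27, 28, 29, 36, 39, 40}


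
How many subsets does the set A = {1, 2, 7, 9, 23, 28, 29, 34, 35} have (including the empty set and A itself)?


Set A = {1, 2, 7, 9, 23, 28, 29, 34, 35}
|A| = 9
The power set P(A) contains all subsets of A.
|P(A)| = 2^|A| = 2^9 = 512

512


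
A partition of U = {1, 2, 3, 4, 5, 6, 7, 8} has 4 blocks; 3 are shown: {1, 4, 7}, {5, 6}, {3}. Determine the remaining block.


U = {1, 2, 3, 4, 5, 6, 7, 8}
Shown blocks: {1, 4, 7}, {5, 6}, {3}
A partition's blocks are pairwise disjoint and cover U, so the missing block = U \ (union of shown blocks).
Union of shown blocks: {1, 3, 4, 5, 6, 7}
Missing block = U \ (union) = {2, 8}

{2, 8}


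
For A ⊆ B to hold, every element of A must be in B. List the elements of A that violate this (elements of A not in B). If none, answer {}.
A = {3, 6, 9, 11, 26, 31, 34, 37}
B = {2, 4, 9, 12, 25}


Set A = {3, 6, 9, 11, 26, 31, 34, 37}
Set B = {2, 4, 9, 12, 25}
Check each element of A against B:
3 ∉ B (include), 6 ∉ B (include), 9 ∈ B, 11 ∉ B (include), 26 ∉ B (include), 31 ∉ B (include), 34 ∉ B (include), 37 ∉ B (include)
Elements of A not in B: {3, 6, 11, 26, 31, 34, 37}

{3, 6, 11, 26, 31, 34, 37}


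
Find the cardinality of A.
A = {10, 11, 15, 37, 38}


Set A = {10, 11, 15, 37, 38}
Listing elements: 10, 11, 15, 37, 38
Counting: 5 elements
|A| = 5

5


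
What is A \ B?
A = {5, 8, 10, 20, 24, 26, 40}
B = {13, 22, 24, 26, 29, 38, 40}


Set A = {5, 8, 10, 20, 24, 26, 40}
Set B = {13, 22, 24, 26, 29, 38, 40}
A \ B includes elements in A that are not in B.
Check each element of A:
5 (not in B, keep), 8 (not in B, keep), 10 (not in B, keep), 20 (not in B, keep), 24 (in B, remove), 26 (in B, remove), 40 (in B, remove)
A \ B = {5, 8, 10, 20}

{5, 8, 10, 20}


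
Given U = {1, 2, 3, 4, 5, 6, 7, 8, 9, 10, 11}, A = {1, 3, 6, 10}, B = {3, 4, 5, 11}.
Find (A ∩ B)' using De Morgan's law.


U = {1, 2, 3, 4, 5, 6, 7, 8, 9, 10, 11}
A = {1, 3, 6, 10}, B = {3, 4, 5, 11}
A ∩ B = {3}
(A ∩ B)' = U \ (A ∩ B) = {1, 2, 4, 5, 6, 7, 8, 9, 10, 11}
Verification via A' ∪ B': A' = {2, 4, 5, 7, 8, 9, 11}, B' = {1, 2, 6, 7, 8, 9, 10}
A' ∪ B' = {1, 2, 4, 5, 6, 7, 8, 9, 10, 11} ✓

{1, 2, 4, 5, 6, 7, 8, 9, 10, 11}


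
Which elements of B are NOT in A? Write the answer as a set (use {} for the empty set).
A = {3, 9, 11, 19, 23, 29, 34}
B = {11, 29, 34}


Set A = {3, 9, 11, 19, 23, 29, 34}
Set B = {11, 29, 34}
Check each element of B against A:
11 ∈ A, 29 ∈ A, 34 ∈ A
Elements of B not in A: {}

{}


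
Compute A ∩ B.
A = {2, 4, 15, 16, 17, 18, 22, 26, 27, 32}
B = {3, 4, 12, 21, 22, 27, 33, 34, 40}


Set A = {2, 4, 15, 16, 17, 18, 22, 26, 27, 32}
Set B = {3, 4, 12, 21, 22, 27, 33, 34, 40}
A ∩ B includes only elements in both sets.
Check each element of A against B:
2 ✗, 4 ✓, 15 ✗, 16 ✗, 17 ✗, 18 ✗, 22 ✓, 26 ✗, 27 ✓, 32 ✗
A ∩ B = {4, 22, 27}

{4, 22, 27}


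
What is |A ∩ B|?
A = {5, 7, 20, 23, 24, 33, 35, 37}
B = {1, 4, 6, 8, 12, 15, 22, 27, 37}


Set A = {5, 7, 20, 23, 24, 33, 35, 37}
Set B = {1, 4, 6, 8, 12, 15, 22, 27, 37}
A ∩ B = {37}
|A ∩ B| = 1

1


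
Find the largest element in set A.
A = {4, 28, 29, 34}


Set A = {4, 28, 29, 34}
Elements in ascending order: 4, 28, 29, 34
The largest element is 34.

34


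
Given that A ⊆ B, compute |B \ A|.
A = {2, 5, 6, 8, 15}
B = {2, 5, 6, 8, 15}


Set A = {2, 5, 6, 8, 15}, |A| = 5
Set B = {2, 5, 6, 8, 15}, |B| = 5
Since A ⊆ B: B \ A = {}
|B| - |A| = 5 - 5 = 0

0


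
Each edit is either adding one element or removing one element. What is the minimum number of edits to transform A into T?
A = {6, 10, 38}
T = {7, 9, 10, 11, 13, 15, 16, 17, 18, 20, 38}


Set A = {6, 10, 38}
Set T = {7, 9, 10, 11, 13, 15, 16, 17, 18, 20, 38}
Elements to remove from A (in A, not in T): {6} → 1 removals
Elements to add to A (in T, not in A): {7, 9, 11, 13, 15, 16, 17, 18, 20} → 9 additions
Total edits = 1 + 9 = 10

10


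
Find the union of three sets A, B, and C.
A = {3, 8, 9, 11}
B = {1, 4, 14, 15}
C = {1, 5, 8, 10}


Set A = {3, 8, 9, 11}
Set B = {1, 4, 14, 15}
Set C = {1, 5, 8, 10}
First, A ∪ B = {1, 3, 4, 8, 9, 11, 14, 15}
Then, (A ∪ B) ∪ C = {1, 3, 4, 5, 8, 9, 10, 11, 14, 15}

{1, 3, 4, 5, 8, 9, 10, 11, 14, 15}


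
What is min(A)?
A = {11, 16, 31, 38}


Set A = {11, 16, 31, 38}
Elements in ascending order: 11, 16, 31, 38
The smallest element is 11.

11


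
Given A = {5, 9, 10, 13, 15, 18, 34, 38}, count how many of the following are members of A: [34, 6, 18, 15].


Set A = {5, 9, 10, 13, 15, 18, 34, 38}
Candidates: [34, 6, 18, 15]
Check each candidate:
34 ∈ A, 6 ∉ A, 18 ∈ A, 15 ∈ A
Count of candidates in A: 3

3


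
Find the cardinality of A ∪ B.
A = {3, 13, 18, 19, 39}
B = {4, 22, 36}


Set A = {3, 13, 18, 19, 39}, |A| = 5
Set B = {4, 22, 36}, |B| = 3
A ∩ B = {}, |A ∩ B| = 0
|A ∪ B| = |A| + |B| - |A ∩ B| = 5 + 3 - 0 = 8

8


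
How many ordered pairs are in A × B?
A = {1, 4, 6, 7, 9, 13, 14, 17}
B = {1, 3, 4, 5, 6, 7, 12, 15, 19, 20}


Set A = {1, 4, 6, 7, 9, 13, 14, 17} has 8 elements.
Set B = {1, 3, 4, 5, 6, 7, 12, 15, 19, 20} has 10 elements.
|A × B| = |A| × |B| = 8 × 10 = 80

80


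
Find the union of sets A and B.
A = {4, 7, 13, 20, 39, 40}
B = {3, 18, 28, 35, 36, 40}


Set A = {4, 7, 13, 20, 39, 40}
Set B = {3, 18, 28, 35, 36, 40}
A ∪ B includes all elements in either set.
Elements from A: {4, 7, 13, 20, 39, 40}
Elements from B not already included: {3, 18, 28, 35, 36}
A ∪ B = {3, 4, 7, 13, 18, 20, 28, 35, 36, 39, 40}

{3, 4, 7, 13, 18, 20, 28, 35, 36, 39, 40}


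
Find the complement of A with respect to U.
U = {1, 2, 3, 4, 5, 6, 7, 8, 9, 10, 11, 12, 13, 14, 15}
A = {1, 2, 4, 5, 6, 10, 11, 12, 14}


Universal set U = {1, 2, 3, 4, 5, 6, 7, 8, 9, 10, 11, 12, 13, 14, 15}
Set A = {1, 2, 4, 5, 6, 10, 11, 12, 14}
A' = U \ A = elements in U but not in A
Checking each element of U:
1 (in A, exclude), 2 (in A, exclude), 3 (not in A, include), 4 (in A, exclude), 5 (in A, exclude), 6 (in A, exclude), 7 (not in A, include), 8 (not in A, include), 9 (not in A, include), 10 (in A, exclude), 11 (in A, exclude), 12 (in A, exclude), 13 (not in A, include), 14 (in A, exclude), 15 (not in A, include)
A' = {3, 7, 8, 9, 13, 15}

{3, 7, 8, 9, 13, 15}


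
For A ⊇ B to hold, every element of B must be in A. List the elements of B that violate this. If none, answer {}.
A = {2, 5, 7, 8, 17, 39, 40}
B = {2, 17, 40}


Set A = {2, 5, 7, 8, 17, 39, 40}
Set B = {2, 17, 40}
Check each element of B against A:
2 ∈ A, 17 ∈ A, 40 ∈ A
Elements of B not in A: {}

{}


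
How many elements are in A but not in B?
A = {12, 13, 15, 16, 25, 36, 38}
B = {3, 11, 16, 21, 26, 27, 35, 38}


Set A = {12, 13, 15, 16, 25, 36, 38}
Set B = {3, 11, 16, 21, 26, 27, 35, 38}
A \ B = {12, 13, 15, 25, 36}
|A \ B| = 5

5


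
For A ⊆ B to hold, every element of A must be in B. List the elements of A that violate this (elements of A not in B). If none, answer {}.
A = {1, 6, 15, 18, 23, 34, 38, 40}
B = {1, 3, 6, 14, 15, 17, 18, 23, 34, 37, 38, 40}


Set A = {1, 6, 15, 18, 23, 34, 38, 40}
Set B = {1, 3, 6, 14, 15, 17, 18, 23, 34, 37, 38, 40}
Check each element of A against B:
1 ∈ B, 6 ∈ B, 15 ∈ B, 18 ∈ B, 23 ∈ B, 34 ∈ B, 38 ∈ B, 40 ∈ B
Elements of A not in B: {}

{}


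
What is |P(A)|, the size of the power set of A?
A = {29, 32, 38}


Set A = {29, 32, 38}
|A| = 3
The power set P(A) contains all subsets of A.
|P(A)| = 2^|A| = 2^3 = 8

8


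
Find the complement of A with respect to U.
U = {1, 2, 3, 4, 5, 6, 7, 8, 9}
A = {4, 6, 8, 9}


Universal set U = {1, 2, 3, 4, 5, 6, 7, 8, 9}
Set A = {4, 6, 8, 9}
A' = U \ A = elements in U but not in A
Checking each element of U:
1 (not in A, include), 2 (not in A, include), 3 (not in A, include), 4 (in A, exclude), 5 (not in A, include), 6 (in A, exclude), 7 (not in A, include), 8 (in A, exclude), 9 (in A, exclude)
A' = {1, 2, 3, 5, 7}

{1, 2, 3, 5, 7}


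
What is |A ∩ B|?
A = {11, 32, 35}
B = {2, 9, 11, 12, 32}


Set A = {11, 32, 35}
Set B = {2, 9, 11, 12, 32}
A ∩ B = {11, 32}
|A ∩ B| = 2

2


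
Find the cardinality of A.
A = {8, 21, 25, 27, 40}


Set A = {8, 21, 25, 27, 40}
Listing elements: 8, 21, 25, 27, 40
Counting: 5 elements
|A| = 5

5


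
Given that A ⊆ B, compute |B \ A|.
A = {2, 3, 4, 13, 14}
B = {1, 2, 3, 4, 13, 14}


Set A = {2, 3, 4, 13, 14}, |A| = 5
Set B = {1, 2, 3, 4, 13, 14}, |B| = 6
Since A ⊆ B: B \ A = {1}
|B| - |A| = 6 - 5 = 1

1


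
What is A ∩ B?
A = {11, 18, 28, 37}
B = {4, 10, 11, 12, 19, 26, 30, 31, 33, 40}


Set A = {11, 18, 28, 37}
Set B = {4, 10, 11, 12, 19, 26, 30, 31, 33, 40}
A ∩ B includes only elements in both sets.
Check each element of A against B:
11 ✓, 18 ✗, 28 ✗, 37 ✗
A ∩ B = {11}

{11}


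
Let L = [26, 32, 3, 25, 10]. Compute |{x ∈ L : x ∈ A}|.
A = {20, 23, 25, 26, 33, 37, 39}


Set A = {20, 23, 25, 26, 33, 37, 39}
Candidates: [26, 32, 3, 25, 10]
Check each candidate:
26 ∈ A, 32 ∉ A, 3 ∉ A, 25 ∈ A, 10 ∉ A
Count of candidates in A: 2

2


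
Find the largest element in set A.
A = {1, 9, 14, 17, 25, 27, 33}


Set A = {1, 9, 14, 17, 25, 27, 33}
Elements in ascending order: 1, 9, 14, 17, 25, 27, 33
The largest element is 33.

33


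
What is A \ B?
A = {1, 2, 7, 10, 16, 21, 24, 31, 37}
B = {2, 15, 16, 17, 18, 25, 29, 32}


Set A = {1, 2, 7, 10, 16, 21, 24, 31, 37}
Set B = {2, 15, 16, 17, 18, 25, 29, 32}
A \ B includes elements in A that are not in B.
Check each element of A:
1 (not in B, keep), 2 (in B, remove), 7 (not in B, keep), 10 (not in B, keep), 16 (in B, remove), 21 (not in B, keep), 24 (not in B, keep), 31 (not in B, keep), 37 (not in B, keep)
A \ B = {1, 7, 10, 21, 24, 31, 37}

{1, 7, 10, 21, 24, 31, 37}


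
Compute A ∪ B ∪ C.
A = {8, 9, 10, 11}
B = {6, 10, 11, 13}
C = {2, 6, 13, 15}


Set A = {8, 9, 10, 11}
Set B = {6, 10, 11, 13}
Set C = {2, 6, 13, 15}
First, A ∪ B = {6, 8, 9, 10, 11, 13}
Then, (A ∪ B) ∪ C = {2, 6, 8, 9, 10, 11, 13, 15}

{2, 6, 8, 9, 10, 11, 13, 15}


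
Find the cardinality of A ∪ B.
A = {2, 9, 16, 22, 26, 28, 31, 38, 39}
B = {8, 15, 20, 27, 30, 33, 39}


Set A = {2, 9, 16, 22, 26, 28, 31, 38, 39}, |A| = 9
Set B = {8, 15, 20, 27, 30, 33, 39}, |B| = 7
A ∩ B = {39}, |A ∩ B| = 1
|A ∪ B| = |A| + |B| - |A ∩ B| = 9 + 7 - 1 = 15

15


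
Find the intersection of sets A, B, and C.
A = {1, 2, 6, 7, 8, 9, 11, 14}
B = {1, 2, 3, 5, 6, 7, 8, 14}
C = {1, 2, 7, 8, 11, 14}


Set A = {1, 2, 6, 7, 8, 9, 11, 14}
Set B = {1, 2, 3, 5, 6, 7, 8, 14}
Set C = {1, 2, 7, 8, 11, 14}
First, A ∩ B = {1, 2, 6, 7, 8, 14}
Then, (A ∩ B) ∩ C = {1, 2, 7, 8, 14}

{1, 2, 7, 8, 14}


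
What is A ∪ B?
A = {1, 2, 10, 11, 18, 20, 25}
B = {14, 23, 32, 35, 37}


Set A = {1, 2, 10, 11, 18, 20, 25}
Set B = {14, 23, 32, 35, 37}
A ∪ B includes all elements in either set.
Elements from A: {1, 2, 10, 11, 18, 20, 25}
Elements from B not already included: {14, 23, 32, 35, 37}
A ∪ B = {1, 2, 10, 11, 14, 18, 20, 23, 25, 32, 35, 37}

{1, 2, 10, 11, 14, 18, 20, 23, 25, 32, 35, 37}


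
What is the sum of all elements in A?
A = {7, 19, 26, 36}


Set A = {7, 19, 26, 36}
Sum = 7 + 19 + 26 + 36 = 88

88


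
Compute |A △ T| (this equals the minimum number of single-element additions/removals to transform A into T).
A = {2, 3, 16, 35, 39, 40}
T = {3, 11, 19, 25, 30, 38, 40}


Set A = {2, 3, 16, 35, 39, 40}
Set T = {3, 11, 19, 25, 30, 38, 40}
Elements to remove from A (in A, not in T): {2, 16, 35, 39} → 4 removals
Elements to add to A (in T, not in A): {11, 19, 25, 30, 38} → 5 additions
Total edits = 4 + 5 = 9

9


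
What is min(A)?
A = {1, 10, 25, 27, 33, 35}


Set A = {1, 10, 25, 27, 33, 35}
Elements in ascending order: 1, 10, 25, 27, 33, 35
The smallest element is 1.

1


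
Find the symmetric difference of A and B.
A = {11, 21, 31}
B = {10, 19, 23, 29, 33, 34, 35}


Set A = {11, 21, 31}
Set B = {10, 19, 23, 29, 33, 34, 35}
A △ B = (A \ B) ∪ (B \ A)
Elements in A but not B: {11, 21, 31}
Elements in B but not A: {10, 19, 23, 29, 33, 34, 35}
A △ B = {10, 11, 19, 21, 23, 29, 31, 33, 34, 35}

{10, 11, 19, 21, 23, 29, 31, 33, 34, 35}


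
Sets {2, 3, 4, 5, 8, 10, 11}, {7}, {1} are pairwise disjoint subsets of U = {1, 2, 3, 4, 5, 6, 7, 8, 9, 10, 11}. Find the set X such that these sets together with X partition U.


U = {1, 2, 3, 4, 5, 6, 7, 8, 9, 10, 11}
Shown blocks: {2, 3, 4, 5, 8, 10, 11}, {7}, {1}
A partition's blocks are pairwise disjoint and cover U, so the missing block = U \ (union of shown blocks).
Union of shown blocks: {1, 2, 3, 4, 5, 7, 8, 10, 11}
Missing block = U \ (union) = {6, 9}

{6, 9}


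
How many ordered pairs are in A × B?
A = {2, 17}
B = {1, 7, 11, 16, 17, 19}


Set A = {2, 17} has 2 elements.
Set B = {1, 7, 11, 16, 17, 19} has 6 elements.
|A × B| = |A| × |B| = 2 × 6 = 12

12


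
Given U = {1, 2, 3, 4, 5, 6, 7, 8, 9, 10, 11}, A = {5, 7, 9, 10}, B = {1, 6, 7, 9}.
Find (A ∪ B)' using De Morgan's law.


U = {1, 2, 3, 4, 5, 6, 7, 8, 9, 10, 11}
A = {5, 7, 9, 10}, B = {1, 6, 7, 9}
A ∪ B = {1, 5, 6, 7, 9, 10}
(A ∪ B)' = U \ (A ∪ B) = {2, 3, 4, 8, 11}
Verification via A' ∩ B': A' = {1, 2, 3, 4, 6, 8, 11}, B' = {2, 3, 4, 5, 8, 10, 11}
A' ∩ B' = {2, 3, 4, 8, 11} ✓

{2, 3, 4, 8, 11}


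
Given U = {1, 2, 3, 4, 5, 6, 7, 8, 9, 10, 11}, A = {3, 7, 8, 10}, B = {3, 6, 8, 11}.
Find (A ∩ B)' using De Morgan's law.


U = {1, 2, 3, 4, 5, 6, 7, 8, 9, 10, 11}
A = {3, 7, 8, 10}, B = {3, 6, 8, 11}
A ∩ B = {3, 8}
(A ∩ B)' = U \ (A ∩ B) = {1, 2, 4, 5, 6, 7, 9, 10, 11}
Verification via A' ∪ B': A' = {1, 2, 4, 5, 6, 9, 11}, B' = {1, 2, 4, 5, 7, 9, 10}
A' ∪ B' = {1, 2, 4, 5, 6, 7, 9, 10, 11} ✓

{1, 2, 4, 5, 6, 7, 9, 10, 11}


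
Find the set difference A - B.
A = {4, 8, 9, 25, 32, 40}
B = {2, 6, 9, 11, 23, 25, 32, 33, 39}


Set A = {4, 8, 9, 25, 32, 40}
Set B = {2, 6, 9, 11, 23, 25, 32, 33, 39}
A \ B includes elements in A that are not in B.
Check each element of A:
4 (not in B, keep), 8 (not in B, keep), 9 (in B, remove), 25 (in B, remove), 32 (in B, remove), 40 (not in B, keep)
A \ B = {4, 8, 40}

{4, 8, 40}


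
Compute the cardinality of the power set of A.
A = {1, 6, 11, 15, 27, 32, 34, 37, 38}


Set A = {1, 6, 11, 15, 27, 32, 34, 37, 38}
|A| = 9
The power set P(A) contains all subsets of A.
|P(A)| = 2^|A| = 2^9 = 512

512


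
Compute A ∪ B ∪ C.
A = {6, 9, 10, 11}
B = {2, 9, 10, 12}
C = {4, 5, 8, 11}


Set A = {6, 9, 10, 11}
Set B = {2, 9, 10, 12}
Set C = {4, 5, 8, 11}
First, A ∪ B = {2, 6, 9, 10, 11, 12}
Then, (A ∪ B) ∪ C = {2, 4, 5, 6, 8, 9, 10, 11, 12}

{2, 4, 5, 6, 8, 9, 10, 11, 12}


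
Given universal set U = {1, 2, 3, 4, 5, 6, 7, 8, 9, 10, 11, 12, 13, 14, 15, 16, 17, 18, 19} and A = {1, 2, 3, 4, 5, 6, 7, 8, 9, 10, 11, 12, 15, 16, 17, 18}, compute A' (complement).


Universal set U = {1, 2, 3, 4, 5, 6, 7, 8, 9, 10, 11, 12, 13, 14, 15, 16, 17, 18, 19}
Set A = {1, 2, 3, 4, 5, 6, 7, 8, 9, 10, 11, 12, 15, 16, 17, 18}
A' = U \ A = elements in U but not in A
Checking each element of U:
1 (in A, exclude), 2 (in A, exclude), 3 (in A, exclude), 4 (in A, exclude), 5 (in A, exclude), 6 (in A, exclude), 7 (in A, exclude), 8 (in A, exclude), 9 (in A, exclude), 10 (in A, exclude), 11 (in A, exclude), 12 (in A, exclude), 13 (not in A, include), 14 (not in A, include), 15 (in A, exclude), 16 (in A, exclude), 17 (in A, exclude), 18 (in A, exclude), 19 (not in A, include)
A' = {13, 14, 19}

{13, 14, 19}


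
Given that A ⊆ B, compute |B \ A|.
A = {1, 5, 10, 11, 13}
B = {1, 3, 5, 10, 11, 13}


Set A = {1, 5, 10, 11, 13}, |A| = 5
Set B = {1, 3, 5, 10, 11, 13}, |B| = 6
Since A ⊆ B: B \ A = {3}
|B| - |A| = 6 - 5 = 1

1


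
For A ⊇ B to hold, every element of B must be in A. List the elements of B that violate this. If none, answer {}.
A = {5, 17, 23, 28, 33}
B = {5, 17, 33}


Set A = {5, 17, 23, 28, 33}
Set B = {5, 17, 33}
Check each element of B against A:
5 ∈ A, 17 ∈ A, 33 ∈ A
Elements of B not in A: {}

{}


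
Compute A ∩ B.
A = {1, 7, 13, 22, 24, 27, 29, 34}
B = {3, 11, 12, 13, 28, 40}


Set A = {1, 7, 13, 22, 24, 27, 29, 34}
Set B = {3, 11, 12, 13, 28, 40}
A ∩ B includes only elements in both sets.
Check each element of A against B:
1 ✗, 7 ✗, 13 ✓, 22 ✗, 24 ✗, 27 ✗, 29 ✗, 34 ✗
A ∩ B = {13}

{13}


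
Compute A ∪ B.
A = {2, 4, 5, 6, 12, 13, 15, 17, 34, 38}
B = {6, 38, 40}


Set A = {2, 4, 5, 6, 12, 13, 15, 17, 34, 38}
Set B = {6, 38, 40}
A ∪ B includes all elements in either set.
Elements from A: {2, 4, 5, 6, 12, 13, 15, 17, 34, 38}
Elements from B not already included: {40}
A ∪ B = {2, 4, 5, 6, 12, 13, 15, 17, 34, 38, 40}

{2, 4, 5, 6, 12, 13, 15, 17, 34, 38, 40}


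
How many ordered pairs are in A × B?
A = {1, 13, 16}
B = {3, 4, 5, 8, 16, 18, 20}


Set A = {1, 13, 16} has 3 elements.
Set B = {3, 4, 5, 8, 16, 18, 20} has 7 elements.
|A × B| = |A| × |B| = 3 × 7 = 21

21


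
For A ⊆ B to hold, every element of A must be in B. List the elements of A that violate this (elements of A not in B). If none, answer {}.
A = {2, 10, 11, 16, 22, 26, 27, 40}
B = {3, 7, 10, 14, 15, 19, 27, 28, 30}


Set A = {2, 10, 11, 16, 22, 26, 27, 40}
Set B = {3, 7, 10, 14, 15, 19, 27, 28, 30}
Check each element of A against B:
2 ∉ B (include), 10 ∈ B, 11 ∉ B (include), 16 ∉ B (include), 22 ∉ B (include), 26 ∉ B (include), 27 ∈ B, 40 ∉ B (include)
Elements of A not in B: {2, 11, 16, 22, 26, 40}

{2, 11, 16, 22, 26, 40}


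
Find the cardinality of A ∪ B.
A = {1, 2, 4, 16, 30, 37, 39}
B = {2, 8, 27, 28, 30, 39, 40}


Set A = {1, 2, 4, 16, 30, 37, 39}, |A| = 7
Set B = {2, 8, 27, 28, 30, 39, 40}, |B| = 7
A ∩ B = {2, 30, 39}, |A ∩ B| = 3
|A ∪ B| = |A| + |B| - |A ∩ B| = 7 + 7 - 3 = 11

11


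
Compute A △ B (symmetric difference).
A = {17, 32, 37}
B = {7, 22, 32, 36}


Set A = {17, 32, 37}
Set B = {7, 22, 32, 36}
A △ B = (A \ B) ∪ (B \ A)
Elements in A but not B: {17, 37}
Elements in B but not A: {7, 22, 36}
A △ B = {7, 17, 22, 36, 37}

{7, 17, 22, 36, 37}


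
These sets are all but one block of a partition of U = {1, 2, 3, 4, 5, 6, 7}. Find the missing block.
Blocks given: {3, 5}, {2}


U = {1, 2, 3, 4, 5, 6, 7}
Shown blocks: {3, 5}, {2}
A partition's blocks are pairwise disjoint and cover U, so the missing block = U \ (union of shown blocks).
Union of shown blocks: {2, 3, 5}
Missing block = U \ (union) = {1, 4, 6, 7}

{1, 4, 6, 7}


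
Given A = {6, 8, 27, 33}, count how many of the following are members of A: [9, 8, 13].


Set A = {6, 8, 27, 33}
Candidates: [9, 8, 13]
Check each candidate:
9 ∉ A, 8 ∈ A, 13 ∉ A
Count of candidates in A: 1

1


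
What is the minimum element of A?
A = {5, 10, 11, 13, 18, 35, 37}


Set A = {5, 10, 11, 13, 18, 35, 37}
Elements in ascending order: 5, 10, 11, 13, 18, 35, 37
The smallest element is 5.

5


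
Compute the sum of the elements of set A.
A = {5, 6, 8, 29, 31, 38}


Set A = {5, 6, 8, 29, 31, 38}
Sum = 5 + 6 + 8 + 29 + 31 + 38 = 117

117


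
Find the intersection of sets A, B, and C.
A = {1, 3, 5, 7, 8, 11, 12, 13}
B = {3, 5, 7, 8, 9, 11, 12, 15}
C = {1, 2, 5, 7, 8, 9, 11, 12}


Set A = {1, 3, 5, 7, 8, 11, 12, 13}
Set B = {3, 5, 7, 8, 9, 11, 12, 15}
Set C = {1, 2, 5, 7, 8, 9, 11, 12}
First, A ∩ B = {3, 5, 7, 8, 11, 12}
Then, (A ∩ B) ∩ C = {5, 7, 8, 11, 12}

{5, 7, 8, 11, 12}


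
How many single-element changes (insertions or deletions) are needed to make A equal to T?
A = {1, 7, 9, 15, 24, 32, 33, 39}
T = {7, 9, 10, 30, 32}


Set A = {1, 7, 9, 15, 24, 32, 33, 39}
Set T = {7, 9, 10, 30, 32}
Elements to remove from A (in A, not in T): {1, 15, 24, 33, 39} → 5 removals
Elements to add to A (in T, not in A): {10, 30} → 2 additions
Total edits = 5 + 2 = 7

7


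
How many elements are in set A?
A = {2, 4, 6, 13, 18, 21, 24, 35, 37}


Set A = {2, 4, 6, 13, 18, 21, 24, 35, 37}
Listing elements: 2, 4, 6, 13, 18, 21, 24, 35, 37
Counting: 9 elements
|A| = 9

9


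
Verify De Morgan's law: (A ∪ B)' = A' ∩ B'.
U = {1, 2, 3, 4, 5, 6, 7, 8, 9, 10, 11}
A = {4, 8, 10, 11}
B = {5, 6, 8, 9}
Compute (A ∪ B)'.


U = {1, 2, 3, 4, 5, 6, 7, 8, 9, 10, 11}
A = {4, 8, 10, 11}, B = {5, 6, 8, 9}
A ∪ B = {4, 5, 6, 8, 9, 10, 11}
(A ∪ B)' = U \ (A ∪ B) = {1, 2, 3, 7}
Verification via A' ∩ B': A' = {1, 2, 3, 5, 6, 7, 9}, B' = {1, 2, 3, 4, 7, 10, 11}
A' ∩ B' = {1, 2, 3, 7} ✓

{1, 2, 3, 7}


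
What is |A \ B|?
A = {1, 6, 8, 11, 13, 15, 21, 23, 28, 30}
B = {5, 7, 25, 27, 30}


Set A = {1, 6, 8, 11, 13, 15, 21, 23, 28, 30}
Set B = {5, 7, 25, 27, 30}
A \ B = {1, 6, 8, 11, 13, 15, 21, 23, 28}
|A \ B| = 9

9


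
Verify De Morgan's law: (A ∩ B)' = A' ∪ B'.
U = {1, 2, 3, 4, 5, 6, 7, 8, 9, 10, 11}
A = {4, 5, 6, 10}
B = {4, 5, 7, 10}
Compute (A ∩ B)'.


U = {1, 2, 3, 4, 5, 6, 7, 8, 9, 10, 11}
A = {4, 5, 6, 10}, B = {4, 5, 7, 10}
A ∩ B = {4, 5, 10}
(A ∩ B)' = U \ (A ∩ B) = {1, 2, 3, 6, 7, 8, 9, 11}
Verification via A' ∪ B': A' = {1, 2, 3, 7, 8, 9, 11}, B' = {1, 2, 3, 6, 8, 9, 11}
A' ∪ B' = {1, 2, 3, 6, 7, 8, 9, 11} ✓

{1, 2, 3, 6, 7, 8, 9, 11}


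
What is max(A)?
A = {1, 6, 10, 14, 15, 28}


Set A = {1, 6, 10, 14, 15, 28}
Elements in ascending order: 1, 6, 10, 14, 15, 28
The largest element is 28.

28


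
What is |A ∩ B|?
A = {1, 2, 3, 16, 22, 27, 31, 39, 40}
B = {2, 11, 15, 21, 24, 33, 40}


Set A = {1, 2, 3, 16, 22, 27, 31, 39, 40}
Set B = {2, 11, 15, 21, 24, 33, 40}
A ∩ B = {2, 40}
|A ∩ B| = 2

2


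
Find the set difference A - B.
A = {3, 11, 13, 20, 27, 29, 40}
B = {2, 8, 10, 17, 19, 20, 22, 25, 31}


Set A = {3, 11, 13, 20, 27, 29, 40}
Set B = {2, 8, 10, 17, 19, 20, 22, 25, 31}
A \ B includes elements in A that are not in B.
Check each element of A:
3 (not in B, keep), 11 (not in B, keep), 13 (not in B, keep), 20 (in B, remove), 27 (not in B, keep), 29 (not in B, keep), 40 (not in B, keep)
A \ B = {3, 11, 13, 27, 29, 40}

{3, 11, 13, 27, 29, 40}


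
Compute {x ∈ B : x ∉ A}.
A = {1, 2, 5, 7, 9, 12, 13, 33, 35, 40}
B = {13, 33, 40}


Set A = {1, 2, 5, 7, 9, 12, 13, 33, 35, 40}
Set B = {13, 33, 40}
Check each element of B against A:
13 ∈ A, 33 ∈ A, 40 ∈ A
Elements of B not in A: {}

{}


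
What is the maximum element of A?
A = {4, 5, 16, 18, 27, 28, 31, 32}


Set A = {4, 5, 16, 18, 27, 28, 31, 32}
Elements in ascending order: 4, 5, 16, 18, 27, 28, 31, 32
The largest element is 32.

32


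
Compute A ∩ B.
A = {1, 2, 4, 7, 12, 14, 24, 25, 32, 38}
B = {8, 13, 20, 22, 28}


Set A = {1, 2, 4, 7, 12, 14, 24, 25, 32, 38}
Set B = {8, 13, 20, 22, 28}
A ∩ B includes only elements in both sets.
Check each element of A against B:
1 ✗, 2 ✗, 4 ✗, 7 ✗, 12 ✗, 14 ✗, 24 ✗, 25 ✗, 32 ✗, 38 ✗
A ∩ B = {}

{}


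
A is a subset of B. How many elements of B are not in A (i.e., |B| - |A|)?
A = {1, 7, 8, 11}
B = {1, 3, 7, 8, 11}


Set A = {1, 7, 8, 11}, |A| = 4
Set B = {1, 3, 7, 8, 11}, |B| = 5
Since A ⊆ B: B \ A = {3}
|B| - |A| = 5 - 4 = 1

1


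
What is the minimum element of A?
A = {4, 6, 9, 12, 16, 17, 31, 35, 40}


Set A = {4, 6, 9, 12, 16, 17, 31, 35, 40}
Elements in ascending order: 4, 6, 9, 12, 16, 17, 31, 35, 40
The smallest element is 4.

4


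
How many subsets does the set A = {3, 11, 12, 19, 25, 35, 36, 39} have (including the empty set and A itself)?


Set A = {3, 11, 12, 19, 25, 35, 36, 39}
|A| = 8
The power set P(A) contains all subsets of A.
|P(A)| = 2^|A| = 2^8 = 256

256


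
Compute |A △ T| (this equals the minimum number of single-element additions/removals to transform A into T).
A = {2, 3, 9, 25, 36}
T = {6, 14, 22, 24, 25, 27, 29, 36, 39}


Set A = {2, 3, 9, 25, 36}
Set T = {6, 14, 22, 24, 25, 27, 29, 36, 39}
Elements to remove from A (in A, not in T): {2, 3, 9} → 3 removals
Elements to add to A (in T, not in A): {6, 14, 22, 24, 27, 29, 39} → 7 additions
Total edits = 3 + 7 = 10

10


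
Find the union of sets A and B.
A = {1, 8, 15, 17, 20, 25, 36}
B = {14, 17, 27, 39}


Set A = {1, 8, 15, 17, 20, 25, 36}
Set B = {14, 17, 27, 39}
A ∪ B includes all elements in either set.
Elements from A: {1, 8, 15, 17, 20, 25, 36}
Elements from B not already included: {14, 27, 39}
A ∪ B = {1, 8, 14, 15, 17, 20, 25, 27, 36, 39}

{1, 8, 14, 15, 17, 20, 25, 27, 36, 39}


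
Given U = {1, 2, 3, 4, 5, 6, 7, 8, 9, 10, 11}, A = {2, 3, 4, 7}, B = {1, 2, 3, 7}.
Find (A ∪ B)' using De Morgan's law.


U = {1, 2, 3, 4, 5, 6, 7, 8, 9, 10, 11}
A = {2, 3, 4, 7}, B = {1, 2, 3, 7}
A ∪ B = {1, 2, 3, 4, 7}
(A ∪ B)' = U \ (A ∪ B) = {5, 6, 8, 9, 10, 11}
Verification via A' ∩ B': A' = {1, 5, 6, 8, 9, 10, 11}, B' = {4, 5, 6, 8, 9, 10, 11}
A' ∩ B' = {5, 6, 8, 9, 10, 11} ✓

{5, 6, 8, 9, 10, 11}


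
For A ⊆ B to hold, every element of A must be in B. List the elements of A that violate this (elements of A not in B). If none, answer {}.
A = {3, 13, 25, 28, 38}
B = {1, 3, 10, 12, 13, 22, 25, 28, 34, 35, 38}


Set A = {3, 13, 25, 28, 38}
Set B = {1, 3, 10, 12, 13, 22, 25, 28, 34, 35, 38}
Check each element of A against B:
3 ∈ B, 13 ∈ B, 25 ∈ B, 28 ∈ B, 38 ∈ B
Elements of A not in B: {}

{}


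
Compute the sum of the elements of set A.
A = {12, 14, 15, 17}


Set A = {12, 14, 15, 17}
Sum = 12 + 14 + 15 + 17 = 58

58


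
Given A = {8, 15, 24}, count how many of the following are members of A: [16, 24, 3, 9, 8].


Set A = {8, 15, 24}
Candidates: [16, 24, 3, 9, 8]
Check each candidate:
16 ∉ A, 24 ∈ A, 3 ∉ A, 9 ∉ A, 8 ∈ A
Count of candidates in A: 2

2


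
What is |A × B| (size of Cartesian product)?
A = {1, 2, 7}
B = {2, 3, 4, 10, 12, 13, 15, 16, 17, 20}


Set A = {1, 2, 7} has 3 elements.
Set B = {2, 3, 4, 10, 12, 13, 15, 16, 17, 20} has 10 elements.
|A × B| = |A| × |B| = 3 × 10 = 30

30


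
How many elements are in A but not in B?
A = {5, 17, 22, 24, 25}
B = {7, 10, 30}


Set A = {5, 17, 22, 24, 25}
Set B = {7, 10, 30}
A \ B = {5, 17, 22, 24, 25}
|A \ B| = 5

5


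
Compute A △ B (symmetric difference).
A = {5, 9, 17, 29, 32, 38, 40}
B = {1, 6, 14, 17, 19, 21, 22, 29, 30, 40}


Set A = {5, 9, 17, 29, 32, 38, 40}
Set B = {1, 6, 14, 17, 19, 21, 22, 29, 30, 40}
A △ B = (A \ B) ∪ (B \ A)
Elements in A but not B: {5, 9, 32, 38}
Elements in B but not A: {1, 6, 14, 19, 21, 22, 30}
A △ B = {1, 5, 6, 9, 14, 19, 21, 22, 30, 32, 38}

{1, 5, 6, 9, 14, 19, 21, 22, 30, 32, 38}


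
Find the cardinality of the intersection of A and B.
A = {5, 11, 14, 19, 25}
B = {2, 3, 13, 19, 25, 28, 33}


Set A = {5, 11, 14, 19, 25}
Set B = {2, 3, 13, 19, 25, 28, 33}
A ∩ B = {19, 25}
|A ∩ B| = 2

2


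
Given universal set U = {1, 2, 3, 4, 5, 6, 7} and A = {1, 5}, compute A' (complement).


Universal set U = {1, 2, 3, 4, 5, 6, 7}
Set A = {1, 5}
A' = U \ A = elements in U but not in A
Checking each element of U:
1 (in A, exclude), 2 (not in A, include), 3 (not in A, include), 4 (not in A, include), 5 (in A, exclude), 6 (not in A, include), 7 (not in A, include)
A' = {2, 3, 4, 6, 7}

{2, 3, 4, 6, 7}


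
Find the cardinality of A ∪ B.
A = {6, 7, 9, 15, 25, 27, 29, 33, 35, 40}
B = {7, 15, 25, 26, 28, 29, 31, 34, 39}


Set A = {6, 7, 9, 15, 25, 27, 29, 33, 35, 40}, |A| = 10
Set B = {7, 15, 25, 26, 28, 29, 31, 34, 39}, |B| = 9
A ∩ B = {7, 15, 25, 29}, |A ∩ B| = 4
|A ∪ B| = |A| + |B| - |A ∩ B| = 10 + 9 - 4 = 15

15


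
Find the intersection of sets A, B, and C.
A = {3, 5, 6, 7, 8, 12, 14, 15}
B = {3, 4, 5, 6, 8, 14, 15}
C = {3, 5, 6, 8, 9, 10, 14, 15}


Set A = {3, 5, 6, 7, 8, 12, 14, 15}
Set B = {3, 4, 5, 6, 8, 14, 15}
Set C = {3, 5, 6, 8, 9, 10, 14, 15}
First, A ∩ B = {3, 5, 6, 8, 14, 15}
Then, (A ∩ B) ∩ C = {3, 5, 6, 8, 14, 15}

{3, 5, 6, 8, 14, 15}


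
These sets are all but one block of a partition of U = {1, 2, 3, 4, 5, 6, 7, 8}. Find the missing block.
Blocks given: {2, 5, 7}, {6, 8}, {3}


U = {1, 2, 3, 4, 5, 6, 7, 8}
Shown blocks: {2, 5, 7}, {6, 8}, {3}
A partition's blocks are pairwise disjoint and cover U, so the missing block = U \ (union of shown blocks).
Union of shown blocks: {2, 3, 5, 6, 7, 8}
Missing block = U \ (union) = {1, 4}

{1, 4}


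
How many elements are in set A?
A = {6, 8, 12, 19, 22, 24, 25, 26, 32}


Set A = {6, 8, 12, 19, 22, 24, 25, 26, 32}
Listing elements: 6, 8, 12, 19, 22, 24, 25, 26, 32
Counting: 9 elements
|A| = 9

9


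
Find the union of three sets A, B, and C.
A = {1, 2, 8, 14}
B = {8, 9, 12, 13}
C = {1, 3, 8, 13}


Set A = {1, 2, 8, 14}
Set B = {8, 9, 12, 13}
Set C = {1, 3, 8, 13}
First, A ∪ B = {1, 2, 8, 9, 12, 13, 14}
Then, (A ∪ B) ∪ C = {1, 2, 3, 8, 9, 12, 13, 14}

{1, 2, 3, 8, 9, 12, 13, 14}


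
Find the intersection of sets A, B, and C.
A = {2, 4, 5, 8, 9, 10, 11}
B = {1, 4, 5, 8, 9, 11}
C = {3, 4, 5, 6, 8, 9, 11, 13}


Set A = {2, 4, 5, 8, 9, 10, 11}
Set B = {1, 4, 5, 8, 9, 11}
Set C = {3, 4, 5, 6, 8, 9, 11, 13}
First, A ∩ B = {4, 5, 8, 9, 11}
Then, (A ∩ B) ∩ C = {4, 5, 8, 9, 11}

{4, 5, 8, 9, 11}


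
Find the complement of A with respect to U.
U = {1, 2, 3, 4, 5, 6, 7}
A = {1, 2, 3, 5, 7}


Universal set U = {1, 2, 3, 4, 5, 6, 7}
Set A = {1, 2, 3, 5, 7}
A' = U \ A = elements in U but not in A
Checking each element of U:
1 (in A, exclude), 2 (in A, exclude), 3 (in A, exclude), 4 (not in A, include), 5 (in A, exclude), 6 (not in A, include), 7 (in A, exclude)
A' = {4, 6}

{4, 6}


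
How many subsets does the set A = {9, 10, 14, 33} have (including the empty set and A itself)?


Set A = {9, 10, 14, 33}
|A| = 4
The power set P(A) contains all subsets of A.
|P(A)| = 2^|A| = 2^4 = 16

16


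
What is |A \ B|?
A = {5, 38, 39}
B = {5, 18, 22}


Set A = {5, 38, 39}
Set B = {5, 18, 22}
A \ B = {38, 39}
|A \ B| = 2

2


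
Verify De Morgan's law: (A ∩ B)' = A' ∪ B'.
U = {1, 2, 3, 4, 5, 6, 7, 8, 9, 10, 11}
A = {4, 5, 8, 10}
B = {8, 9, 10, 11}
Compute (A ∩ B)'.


U = {1, 2, 3, 4, 5, 6, 7, 8, 9, 10, 11}
A = {4, 5, 8, 10}, B = {8, 9, 10, 11}
A ∩ B = {8, 10}
(A ∩ B)' = U \ (A ∩ B) = {1, 2, 3, 4, 5, 6, 7, 9, 11}
Verification via A' ∪ B': A' = {1, 2, 3, 6, 7, 9, 11}, B' = {1, 2, 3, 4, 5, 6, 7}
A' ∪ B' = {1, 2, 3, 4, 5, 6, 7, 9, 11} ✓

{1, 2, 3, 4, 5, 6, 7, 9, 11}


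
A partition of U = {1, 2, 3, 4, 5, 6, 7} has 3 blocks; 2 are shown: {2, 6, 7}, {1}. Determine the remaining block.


U = {1, 2, 3, 4, 5, 6, 7}
Shown blocks: {2, 6, 7}, {1}
A partition's blocks are pairwise disjoint and cover U, so the missing block = U \ (union of shown blocks).
Union of shown blocks: {1, 2, 6, 7}
Missing block = U \ (union) = {3, 4, 5}

{3, 4, 5}


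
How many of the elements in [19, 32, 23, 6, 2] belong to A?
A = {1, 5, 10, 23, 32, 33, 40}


Set A = {1, 5, 10, 23, 32, 33, 40}
Candidates: [19, 32, 23, 6, 2]
Check each candidate:
19 ∉ A, 32 ∈ A, 23 ∈ A, 6 ∉ A, 2 ∉ A
Count of candidates in A: 2

2


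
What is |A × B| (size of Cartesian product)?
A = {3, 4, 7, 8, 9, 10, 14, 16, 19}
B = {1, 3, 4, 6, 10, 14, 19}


Set A = {3, 4, 7, 8, 9, 10, 14, 16, 19} has 9 elements.
Set B = {1, 3, 4, 6, 10, 14, 19} has 7 elements.
|A × B| = |A| × |B| = 9 × 7 = 63

63


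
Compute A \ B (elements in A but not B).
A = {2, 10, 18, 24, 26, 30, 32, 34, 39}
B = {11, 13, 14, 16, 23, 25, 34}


Set A = {2, 10, 18, 24, 26, 30, 32, 34, 39}
Set B = {11, 13, 14, 16, 23, 25, 34}
A \ B includes elements in A that are not in B.
Check each element of A:
2 (not in B, keep), 10 (not in B, keep), 18 (not in B, keep), 24 (not in B, keep), 26 (not in B, keep), 30 (not in B, keep), 32 (not in B, keep), 34 (in B, remove), 39 (not in B, keep)
A \ B = {2, 10, 18, 24, 26, 30, 32, 39}

{2, 10, 18, 24, 26, 30, 32, 39}


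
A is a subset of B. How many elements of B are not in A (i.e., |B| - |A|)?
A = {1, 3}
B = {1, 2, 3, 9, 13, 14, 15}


Set A = {1, 3}, |A| = 2
Set B = {1, 2, 3, 9, 13, 14, 15}, |B| = 7
Since A ⊆ B: B \ A = {2, 9, 13, 14, 15}
|B| - |A| = 7 - 2 = 5

5


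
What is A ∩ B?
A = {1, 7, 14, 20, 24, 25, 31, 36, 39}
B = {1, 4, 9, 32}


Set A = {1, 7, 14, 20, 24, 25, 31, 36, 39}
Set B = {1, 4, 9, 32}
A ∩ B includes only elements in both sets.
Check each element of A against B:
1 ✓, 7 ✗, 14 ✗, 20 ✗, 24 ✗, 25 ✗, 31 ✗, 36 ✗, 39 ✗
A ∩ B = {1}

{1}


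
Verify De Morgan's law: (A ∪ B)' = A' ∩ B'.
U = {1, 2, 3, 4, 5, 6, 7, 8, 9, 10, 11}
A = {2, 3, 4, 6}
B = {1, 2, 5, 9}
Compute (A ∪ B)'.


U = {1, 2, 3, 4, 5, 6, 7, 8, 9, 10, 11}
A = {2, 3, 4, 6}, B = {1, 2, 5, 9}
A ∪ B = {1, 2, 3, 4, 5, 6, 9}
(A ∪ B)' = U \ (A ∪ B) = {7, 8, 10, 11}
Verification via A' ∩ B': A' = {1, 5, 7, 8, 9, 10, 11}, B' = {3, 4, 6, 7, 8, 10, 11}
A' ∩ B' = {7, 8, 10, 11} ✓

{7, 8, 10, 11}


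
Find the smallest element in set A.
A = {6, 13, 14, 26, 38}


Set A = {6, 13, 14, 26, 38}
Elements in ascending order: 6, 13, 14, 26, 38
The smallest element is 6.

6


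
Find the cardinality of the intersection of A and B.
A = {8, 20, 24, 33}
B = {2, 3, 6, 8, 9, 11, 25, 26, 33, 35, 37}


Set A = {8, 20, 24, 33}
Set B = {2, 3, 6, 8, 9, 11, 25, 26, 33, 35, 37}
A ∩ B = {8, 33}
|A ∩ B| = 2

2


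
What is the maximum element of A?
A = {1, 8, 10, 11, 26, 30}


Set A = {1, 8, 10, 11, 26, 30}
Elements in ascending order: 1, 8, 10, 11, 26, 30
The largest element is 30.

30


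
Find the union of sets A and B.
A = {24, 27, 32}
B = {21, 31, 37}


Set A = {24, 27, 32}
Set B = {21, 31, 37}
A ∪ B includes all elements in either set.
Elements from A: {24, 27, 32}
Elements from B not already included: {21, 31, 37}
A ∪ B = {21, 24, 27, 31, 32, 37}

{21, 24, 27, 31, 32, 37}


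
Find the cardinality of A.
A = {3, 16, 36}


Set A = {3, 16, 36}
Listing elements: 3, 16, 36
Counting: 3 elements
|A| = 3

3


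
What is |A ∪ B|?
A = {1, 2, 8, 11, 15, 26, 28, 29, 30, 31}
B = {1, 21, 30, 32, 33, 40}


Set A = {1, 2, 8, 11, 15, 26, 28, 29, 30, 31}, |A| = 10
Set B = {1, 21, 30, 32, 33, 40}, |B| = 6
A ∩ B = {1, 30}, |A ∩ B| = 2
|A ∪ B| = |A| + |B| - |A ∩ B| = 10 + 6 - 2 = 14

14


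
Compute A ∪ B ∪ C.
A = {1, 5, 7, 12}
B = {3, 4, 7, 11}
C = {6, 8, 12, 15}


Set A = {1, 5, 7, 12}
Set B = {3, 4, 7, 11}
Set C = {6, 8, 12, 15}
First, A ∪ B = {1, 3, 4, 5, 7, 11, 12}
Then, (A ∪ B) ∪ C = {1, 3, 4, 5, 6, 7, 8, 11, 12, 15}

{1, 3, 4, 5, 6, 7, 8, 11, 12, 15}


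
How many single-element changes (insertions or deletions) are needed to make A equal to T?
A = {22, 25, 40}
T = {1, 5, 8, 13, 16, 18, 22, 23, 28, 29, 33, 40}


Set A = {22, 25, 40}
Set T = {1, 5, 8, 13, 16, 18, 22, 23, 28, 29, 33, 40}
Elements to remove from A (in A, not in T): {25} → 1 removals
Elements to add to A (in T, not in A): {1, 5, 8, 13, 16, 18, 23, 28, 29, 33} → 10 additions
Total edits = 1 + 10 = 11

11


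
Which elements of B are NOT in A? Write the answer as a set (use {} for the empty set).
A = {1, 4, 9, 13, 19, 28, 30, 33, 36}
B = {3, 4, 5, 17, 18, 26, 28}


Set A = {1, 4, 9, 13, 19, 28, 30, 33, 36}
Set B = {3, 4, 5, 17, 18, 26, 28}
Check each element of B against A:
3 ∉ A (include), 4 ∈ A, 5 ∉ A (include), 17 ∉ A (include), 18 ∉ A (include), 26 ∉ A (include), 28 ∈ A
Elements of B not in A: {3, 5, 17, 18, 26}

{3, 5, 17, 18, 26}


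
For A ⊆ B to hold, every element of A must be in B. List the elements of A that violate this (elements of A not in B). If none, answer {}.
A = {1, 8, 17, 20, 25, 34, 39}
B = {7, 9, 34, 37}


Set A = {1, 8, 17, 20, 25, 34, 39}
Set B = {7, 9, 34, 37}
Check each element of A against B:
1 ∉ B (include), 8 ∉ B (include), 17 ∉ B (include), 20 ∉ B (include), 25 ∉ B (include), 34 ∈ B, 39 ∉ B (include)
Elements of A not in B: {1, 8, 17, 20, 25, 39}

{1, 8, 17, 20, 25, 39}


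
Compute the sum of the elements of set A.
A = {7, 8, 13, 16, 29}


Set A = {7, 8, 13, 16, 29}
Sum = 7 + 8 + 13 + 16 + 29 = 73

73


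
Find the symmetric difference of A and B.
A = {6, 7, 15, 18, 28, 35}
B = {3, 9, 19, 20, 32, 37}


Set A = {6, 7, 15, 18, 28, 35}
Set B = {3, 9, 19, 20, 32, 37}
A △ B = (A \ B) ∪ (B \ A)
Elements in A but not B: {6, 7, 15, 18, 28, 35}
Elements in B but not A: {3, 9, 19, 20, 32, 37}
A △ B = {3, 6, 7, 9, 15, 18, 19, 20, 28, 32, 35, 37}

{3, 6, 7, 9, 15, 18, 19, 20, 28, 32, 35, 37}


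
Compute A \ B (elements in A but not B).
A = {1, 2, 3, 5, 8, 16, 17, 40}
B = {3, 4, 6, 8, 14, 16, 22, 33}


Set A = {1, 2, 3, 5, 8, 16, 17, 40}
Set B = {3, 4, 6, 8, 14, 16, 22, 33}
A \ B includes elements in A that are not in B.
Check each element of A:
1 (not in B, keep), 2 (not in B, keep), 3 (in B, remove), 5 (not in B, keep), 8 (in B, remove), 16 (in B, remove), 17 (not in B, keep), 40 (not in B, keep)
A \ B = {1, 2, 5, 17, 40}

{1, 2, 5, 17, 40}


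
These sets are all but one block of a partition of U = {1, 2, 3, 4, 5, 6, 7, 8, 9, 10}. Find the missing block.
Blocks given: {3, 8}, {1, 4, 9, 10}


U = {1, 2, 3, 4, 5, 6, 7, 8, 9, 10}
Shown blocks: {3, 8}, {1, 4, 9, 10}
A partition's blocks are pairwise disjoint and cover U, so the missing block = U \ (union of shown blocks).
Union of shown blocks: {1, 3, 4, 8, 9, 10}
Missing block = U \ (union) = {2, 5, 6, 7}

{2, 5, 6, 7}


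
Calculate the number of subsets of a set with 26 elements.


The set has 26 elements.
The power set contains all possible subsets.
|P(A)| = 2^|A| = 2^26 = 67108864

67108864


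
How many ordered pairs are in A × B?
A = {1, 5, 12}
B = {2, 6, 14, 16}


Set A = {1, 5, 12} has 3 elements.
Set B = {2, 6, 14, 16} has 4 elements.
|A × B| = |A| × |B| = 3 × 4 = 12

12


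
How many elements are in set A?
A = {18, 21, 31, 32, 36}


Set A = {18, 21, 31, 32, 36}
Listing elements: 18, 21, 31, 32, 36
Counting: 5 elements
|A| = 5

5


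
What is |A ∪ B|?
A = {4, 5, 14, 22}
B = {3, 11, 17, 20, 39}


Set A = {4, 5, 14, 22}, |A| = 4
Set B = {3, 11, 17, 20, 39}, |B| = 5
A ∩ B = {}, |A ∩ B| = 0
|A ∪ B| = |A| + |B| - |A ∩ B| = 4 + 5 - 0 = 9

9


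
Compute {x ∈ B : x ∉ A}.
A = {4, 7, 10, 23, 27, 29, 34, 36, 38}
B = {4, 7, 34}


Set A = {4, 7, 10, 23, 27, 29, 34, 36, 38}
Set B = {4, 7, 34}
Check each element of B against A:
4 ∈ A, 7 ∈ A, 34 ∈ A
Elements of B not in A: {}

{}


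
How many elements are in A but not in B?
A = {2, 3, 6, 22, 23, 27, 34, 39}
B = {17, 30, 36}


Set A = {2, 3, 6, 22, 23, 27, 34, 39}
Set B = {17, 30, 36}
A \ B = {2, 3, 6, 22, 23, 27, 34, 39}
|A \ B| = 8

8


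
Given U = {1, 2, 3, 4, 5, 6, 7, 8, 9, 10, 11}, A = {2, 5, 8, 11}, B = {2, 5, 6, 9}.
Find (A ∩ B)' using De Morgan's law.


U = {1, 2, 3, 4, 5, 6, 7, 8, 9, 10, 11}
A = {2, 5, 8, 11}, B = {2, 5, 6, 9}
A ∩ B = {2, 5}
(A ∩ B)' = U \ (A ∩ B) = {1, 3, 4, 6, 7, 8, 9, 10, 11}
Verification via A' ∪ B': A' = {1, 3, 4, 6, 7, 9, 10}, B' = {1, 3, 4, 7, 8, 10, 11}
A' ∪ B' = {1, 3, 4, 6, 7, 8, 9, 10, 11} ✓

{1, 3, 4, 6, 7, 8, 9, 10, 11}
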